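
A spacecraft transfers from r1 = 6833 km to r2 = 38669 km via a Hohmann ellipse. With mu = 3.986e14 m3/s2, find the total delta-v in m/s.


V1 = sqrt(mu/r1) = 7637.71 m/s
dV1 = V1*(sqrt(2*r2/(r1+r2)) - 1) = 2319.65 m/s
V2 = sqrt(mu/r2) = 3210.61 m/s
dV2 = V2*(1 - sqrt(2*r1/(r1+r2))) = 1451.09 m/s
Total dV = 3771 m/s

3771 m/s


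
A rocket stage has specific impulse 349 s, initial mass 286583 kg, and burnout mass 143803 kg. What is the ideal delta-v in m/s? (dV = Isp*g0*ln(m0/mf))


Ve = 349 * 9.81 = 3423.69 m/s
dV = 3423.69 * ln(286583/143803) = 2361 m/s

2361 m/s


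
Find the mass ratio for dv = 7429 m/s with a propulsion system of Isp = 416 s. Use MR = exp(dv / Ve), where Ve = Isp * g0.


Ve = 416 * 9.81 = 4080.96 m/s
MR = exp(7429 / 4080.96) = 6.174

6.174


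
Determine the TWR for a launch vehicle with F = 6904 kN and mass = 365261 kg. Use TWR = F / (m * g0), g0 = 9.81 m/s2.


TWR = 6904000 / (365261 * 9.81) = 1.93

1.93


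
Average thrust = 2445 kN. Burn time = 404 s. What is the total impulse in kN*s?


It = 2445 * 404 = 987780 kN*s

987780 kN*s


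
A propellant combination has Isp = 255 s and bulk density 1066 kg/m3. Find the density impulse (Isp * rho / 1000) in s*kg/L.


rho*Isp = 255 * 1066 / 1000 = 272 s*kg/L

272 s*kg/L


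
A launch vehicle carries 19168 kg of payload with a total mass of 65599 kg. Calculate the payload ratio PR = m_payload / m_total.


PR = 19168 / 65599 = 0.2922

0.2922


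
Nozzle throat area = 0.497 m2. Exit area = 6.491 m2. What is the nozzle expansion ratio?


AR = 6.491 / 0.497 = 13.1

13.1


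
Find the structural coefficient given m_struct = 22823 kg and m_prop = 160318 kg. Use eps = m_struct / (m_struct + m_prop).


eps = 22823 / (22823 + 160318) = 0.1246

0.1246


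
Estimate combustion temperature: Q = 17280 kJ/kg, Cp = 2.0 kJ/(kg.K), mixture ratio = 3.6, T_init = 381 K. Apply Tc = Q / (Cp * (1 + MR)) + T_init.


Tc = 17280 / (2.0 * (1 + 3.6)) + 381 = 2259 K

2259 K


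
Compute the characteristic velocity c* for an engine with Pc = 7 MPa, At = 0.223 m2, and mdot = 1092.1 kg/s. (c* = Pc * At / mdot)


c* = 7e6 * 0.223 / 1092.1 = 1429 m/s

1429 m/s


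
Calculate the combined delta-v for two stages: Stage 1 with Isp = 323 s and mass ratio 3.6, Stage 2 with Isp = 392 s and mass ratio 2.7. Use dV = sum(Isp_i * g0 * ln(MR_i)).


dV1 = 323 * 9.81 * ln(3.6) = 4058.8 m/s
dV2 = 392 * 9.81 * ln(2.7) = 3819.6 m/s
Total dV = 4058.8 + 3819.6 = 7878.4 m/s ~ 7878 m/s

7878 m/s


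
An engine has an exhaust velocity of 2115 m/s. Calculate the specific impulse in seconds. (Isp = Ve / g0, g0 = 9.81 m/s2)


Isp = Ve / g0 = 2115 / 9.81 = 215.6 s

215.6 s


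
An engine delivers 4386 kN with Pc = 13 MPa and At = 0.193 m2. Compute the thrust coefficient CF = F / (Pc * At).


CF = 4386000 / (13e6 * 0.193) = 1.75

1.75


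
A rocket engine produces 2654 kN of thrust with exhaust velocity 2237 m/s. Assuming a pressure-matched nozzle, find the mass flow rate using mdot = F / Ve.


mdot = F / Ve = 2654000 / 2237 = 1186.4 kg/s

1186.4 kg/s


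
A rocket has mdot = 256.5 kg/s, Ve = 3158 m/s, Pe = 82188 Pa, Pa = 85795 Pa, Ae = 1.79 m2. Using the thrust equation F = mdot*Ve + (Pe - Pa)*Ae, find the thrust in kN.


F = 256.5 * 3158 + (82188 - 85795) * 1.79 = 803570.0 N = 803.6 kN

803.6 kN


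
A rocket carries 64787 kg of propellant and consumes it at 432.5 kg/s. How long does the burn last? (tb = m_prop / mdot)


tb = 64787 / 432.5 = 149.8 s

149.8 s


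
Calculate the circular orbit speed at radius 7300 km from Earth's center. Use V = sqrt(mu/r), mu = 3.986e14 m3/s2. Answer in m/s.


V = sqrt(3.986e14 / 7300000) = 7389 m/s

7389 m/s


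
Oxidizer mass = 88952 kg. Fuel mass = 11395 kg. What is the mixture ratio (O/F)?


MR = 88952 / 11395 = 7.81

7.81


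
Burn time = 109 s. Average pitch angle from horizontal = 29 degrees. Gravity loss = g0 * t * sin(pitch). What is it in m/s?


GL = 9.81 * 109 * sin(29 deg) = 518 m/s

518 m/s


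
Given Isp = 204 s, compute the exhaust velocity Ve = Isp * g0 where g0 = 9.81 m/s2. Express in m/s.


Ve = Isp * g0 = 204 * 9.81 = 2001.2 m/s

2001.2 m/s


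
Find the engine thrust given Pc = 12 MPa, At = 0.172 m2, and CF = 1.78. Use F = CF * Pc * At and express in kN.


F = 1.78 * 12e6 * 0.172 = 3.6739e+06 N = 3673.9 kN

3673.9 kN


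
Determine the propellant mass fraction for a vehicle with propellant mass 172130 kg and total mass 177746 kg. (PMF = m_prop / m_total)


PMF = 172130 / 177746 = 0.968

0.968


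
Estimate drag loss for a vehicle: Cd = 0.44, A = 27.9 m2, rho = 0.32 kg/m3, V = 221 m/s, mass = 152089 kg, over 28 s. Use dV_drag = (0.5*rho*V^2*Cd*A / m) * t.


D = 0.5 * 0.32 * 221^2 * 0.44 * 27.9 = 95931.54 N
a = 95931.54 / 152089 = 0.6308 m/s2
dV = 0.6308 * 28 = 17.7 m/s

17.7 m/s


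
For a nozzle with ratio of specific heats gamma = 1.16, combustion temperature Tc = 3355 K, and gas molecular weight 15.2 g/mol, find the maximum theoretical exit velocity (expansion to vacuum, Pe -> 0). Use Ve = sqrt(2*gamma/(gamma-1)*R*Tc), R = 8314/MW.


R = 8314 / 15.2 = 546.97 J/(kg.K)
Ve = sqrt(2 * 1.16 / (1.16 - 1) * 546.97 * 3355) = 5158 m/s

5158 m/s


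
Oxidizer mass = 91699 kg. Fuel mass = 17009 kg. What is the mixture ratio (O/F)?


MR = 91699 / 17009 = 5.39

5.39


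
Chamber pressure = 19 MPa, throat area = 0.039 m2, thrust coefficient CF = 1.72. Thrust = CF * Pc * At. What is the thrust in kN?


F = 1.72 * 19e6 * 0.039 = 1.2745e+06 N = 1274.5 kN

1274.5 kN


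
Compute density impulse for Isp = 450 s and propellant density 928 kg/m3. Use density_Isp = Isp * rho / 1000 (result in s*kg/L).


rho*Isp = 450 * 928 / 1000 = 418 s*kg/L

418 s*kg/L


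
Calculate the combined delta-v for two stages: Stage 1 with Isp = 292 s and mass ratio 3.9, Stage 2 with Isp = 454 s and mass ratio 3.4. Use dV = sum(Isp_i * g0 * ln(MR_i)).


dV1 = 292 * 9.81 * ln(3.9) = 3898.5 m/s
dV2 = 454 * 9.81 * ln(3.4) = 5450.4 m/s
Total dV = 3898.5 + 5450.4 = 9348.9 m/s ~ 9349 m/s

9349 m/s


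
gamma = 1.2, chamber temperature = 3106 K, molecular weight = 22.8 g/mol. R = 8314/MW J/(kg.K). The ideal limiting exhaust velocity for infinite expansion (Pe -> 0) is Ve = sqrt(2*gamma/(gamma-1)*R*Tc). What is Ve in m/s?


R = 8314 / 22.8 = 364.65 J/(kg.K)
Ve = sqrt(2 * 1.2 / (1.2 - 1) * 364.65 * 3106) = 3687 m/s

3687 m/s


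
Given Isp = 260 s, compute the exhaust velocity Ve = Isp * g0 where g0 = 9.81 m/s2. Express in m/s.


Ve = Isp * g0 = 260 * 9.81 = 2550.6 m/s

2550.6 m/s


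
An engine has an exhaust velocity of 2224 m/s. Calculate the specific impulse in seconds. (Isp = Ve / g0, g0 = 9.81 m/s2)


Isp = Ve / g0 = 2224 / 9.81 = 226.7 s

226.7 s


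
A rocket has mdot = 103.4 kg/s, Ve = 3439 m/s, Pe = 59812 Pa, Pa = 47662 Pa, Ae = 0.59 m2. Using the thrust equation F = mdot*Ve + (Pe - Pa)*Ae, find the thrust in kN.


F = 103.4 * 3439 + (59812 - 47662) * 0.59 = 362761.0 N = 362.8 kN

362.8 kN


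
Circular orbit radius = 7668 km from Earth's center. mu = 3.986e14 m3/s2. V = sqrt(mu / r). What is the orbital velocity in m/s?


V = sqrt(3.986e14 / 7668000) = 7210 m/s

7210 m/s


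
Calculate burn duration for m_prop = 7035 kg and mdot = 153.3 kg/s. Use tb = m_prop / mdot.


tb = 7035 / 153.3 = 45.9 s

45.9 s


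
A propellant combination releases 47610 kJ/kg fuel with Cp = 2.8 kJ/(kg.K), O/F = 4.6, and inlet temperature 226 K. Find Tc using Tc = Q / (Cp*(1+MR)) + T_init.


Tc = 47610 / (2.8 * (1 + 4.6)) + 226 = 3262 K

3262 K


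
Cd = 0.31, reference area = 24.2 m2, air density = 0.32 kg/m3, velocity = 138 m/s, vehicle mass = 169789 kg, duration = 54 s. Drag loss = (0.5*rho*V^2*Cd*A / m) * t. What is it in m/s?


D = 0.5 * 0.32 * 138^2 * 0.31 * 24.2 = 22858.89 N
a = 22858.89 / 169789 = 0.1346 m/s2
dV = 0.1346 * 54 = 7.3 m/s

7.3 m/s


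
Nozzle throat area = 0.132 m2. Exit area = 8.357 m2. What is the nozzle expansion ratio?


AR = 8.357 / 0.132 = 63.3

63.3


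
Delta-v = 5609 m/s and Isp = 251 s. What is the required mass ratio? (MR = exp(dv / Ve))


Ve = 251 * 9.81 = 2462.31 m/s
MR = exp(5609 / 2462.31) = 9.757

9.757


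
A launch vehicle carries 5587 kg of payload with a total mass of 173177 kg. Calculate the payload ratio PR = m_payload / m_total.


PR = 5587 / 173177 = 0.0323

0.0323


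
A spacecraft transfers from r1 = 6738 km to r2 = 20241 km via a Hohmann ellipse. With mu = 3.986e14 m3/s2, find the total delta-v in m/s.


V1 = sqrt(mu/r1) = 7691.36 m/s
dV1 = V1*(sqrt(2*r2/(r1+r2)) - 1) = 1730.16 m/s
V2 = sqrt(mu/r2) = 4437.65 m/s
dV2 = V2*(1 - sqrt(2*r1/(r1+r2))) = 1301.33 m/s
Total dV = 3031 m/s

3031 m/s


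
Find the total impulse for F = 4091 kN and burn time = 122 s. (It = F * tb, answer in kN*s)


It = 4091 * 122 = 499102 kN*s

499102 kN*s


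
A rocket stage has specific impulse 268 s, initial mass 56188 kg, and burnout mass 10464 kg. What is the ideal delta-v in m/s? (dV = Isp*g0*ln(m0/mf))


Ve = 268 * 9.81 = 2629.08 m/s
dV = 2629.08 * ln(56188/10464) = 4419 m/s

4419 m/s


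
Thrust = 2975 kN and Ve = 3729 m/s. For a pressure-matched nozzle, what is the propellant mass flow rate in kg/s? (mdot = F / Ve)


mdot = F / Ve = 2975000 / 3729 = 797.8 kg/s

797.8 kg/s


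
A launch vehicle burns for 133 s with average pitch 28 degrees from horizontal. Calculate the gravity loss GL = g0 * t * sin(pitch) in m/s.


GL = 9.81 * 133 * sin(28 deg) = 613 m/s

613 m/s


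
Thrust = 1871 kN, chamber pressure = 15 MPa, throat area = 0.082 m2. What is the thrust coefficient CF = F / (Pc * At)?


CF = 1871000 / (15e6 * 0.082) = 1.52

1.52


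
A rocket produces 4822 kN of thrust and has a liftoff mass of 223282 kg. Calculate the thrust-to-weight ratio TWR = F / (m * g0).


TWR = 4822000 / (223282 * 9.81) = 2.2

2.2


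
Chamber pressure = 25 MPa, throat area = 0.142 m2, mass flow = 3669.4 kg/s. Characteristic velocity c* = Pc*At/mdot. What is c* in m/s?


c* = 25e6 * 0.142 / 3669.4 = 967 m/s

967 m/s


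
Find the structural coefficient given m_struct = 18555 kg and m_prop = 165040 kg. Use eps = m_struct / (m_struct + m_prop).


eps = 18555 / (18555 + 165040) = 0.1011

0.1011


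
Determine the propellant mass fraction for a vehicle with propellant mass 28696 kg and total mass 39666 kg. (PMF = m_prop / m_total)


PMF = 28696 / 39666 = 0.723

0.723


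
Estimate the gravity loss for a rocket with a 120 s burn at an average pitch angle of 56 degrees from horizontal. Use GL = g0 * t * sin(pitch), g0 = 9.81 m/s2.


GL = 9.81 * 120 * sin(56 deg) = 976 m/s

976 m/s


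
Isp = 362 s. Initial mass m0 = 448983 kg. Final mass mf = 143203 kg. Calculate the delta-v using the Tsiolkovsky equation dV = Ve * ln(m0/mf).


Ve = 362 * 9.81 = 3551.22 m/s
dV = 3551.22 * ln(448983/143203) = 4058 m/s

4058 m/s


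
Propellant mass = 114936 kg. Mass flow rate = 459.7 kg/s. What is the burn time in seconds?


tb = 114936 / 459.7 = 250.0 s

250.0 s


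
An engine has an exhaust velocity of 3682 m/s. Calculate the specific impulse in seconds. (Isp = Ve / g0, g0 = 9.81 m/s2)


Isp = Ve / g0 = 3682 / 9.81 = 375.3 s

375.3 s


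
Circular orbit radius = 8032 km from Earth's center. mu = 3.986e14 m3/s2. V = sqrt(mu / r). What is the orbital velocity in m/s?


V = sqrt(3.986e14 / 8032000) = 7045 m/s

7045 m/s


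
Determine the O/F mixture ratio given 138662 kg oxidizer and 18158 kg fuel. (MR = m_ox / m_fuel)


MR = 138662 / 18158 = 7.64

7.64


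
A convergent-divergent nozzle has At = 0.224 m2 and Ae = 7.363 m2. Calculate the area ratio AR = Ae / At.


AR = 7.363 / 0.224 = 32.9

32.9


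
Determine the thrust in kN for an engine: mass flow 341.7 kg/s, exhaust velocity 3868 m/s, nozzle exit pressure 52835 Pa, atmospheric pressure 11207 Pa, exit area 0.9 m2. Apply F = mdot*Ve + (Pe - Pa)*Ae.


F = 341.7 * 3868 + (52835 - 11207) * 0.9 = 1.3592e+06 N = 1359.2 kN

1359.2 kN


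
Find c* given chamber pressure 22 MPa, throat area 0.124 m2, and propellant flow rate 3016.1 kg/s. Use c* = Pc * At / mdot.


c* = 22e6 * 0.124 / 3016.1 = 904 m/s

904 m/s


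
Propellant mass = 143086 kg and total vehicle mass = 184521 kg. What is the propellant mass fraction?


PMF = 143086 / 184521 = 0.775

0.775


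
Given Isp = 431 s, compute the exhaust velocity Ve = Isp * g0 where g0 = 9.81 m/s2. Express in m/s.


Ve = Isp * g0 = 431 * 9.81 = 4228.1 m/s

4228.1 m/s


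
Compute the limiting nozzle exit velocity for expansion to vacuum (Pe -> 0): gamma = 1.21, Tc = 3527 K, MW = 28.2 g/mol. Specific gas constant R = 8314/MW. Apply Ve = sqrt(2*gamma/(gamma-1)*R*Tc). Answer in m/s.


R = 8314 / 28.2 = 294.82 J/(kg.K)
Ve = sqrt(2 * 1.21 / (1.21 - 1) * 294.82 * 3527) = 3462 m/s

3462 m/s


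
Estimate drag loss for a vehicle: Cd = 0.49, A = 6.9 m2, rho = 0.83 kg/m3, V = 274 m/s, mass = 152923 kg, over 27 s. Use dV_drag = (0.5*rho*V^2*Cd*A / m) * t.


D = 0.5 * 0.83 * 274^2 * 0.49 * 6.9 = 105340.26 N
a = 105340.26 / 152923 = 0.6888 m/s2
dV = 0.6888 * 27 = 18.6 m/s

18.6 m/s


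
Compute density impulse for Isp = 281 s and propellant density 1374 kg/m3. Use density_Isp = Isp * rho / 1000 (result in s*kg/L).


rho*Isp = 281 * 1374 / 1000 = 386 s*kg/L

386 s*kg/L


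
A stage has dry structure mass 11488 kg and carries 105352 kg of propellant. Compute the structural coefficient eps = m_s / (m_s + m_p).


eps = 11488 / (11488 + 105352) = 0.0983

0.0983


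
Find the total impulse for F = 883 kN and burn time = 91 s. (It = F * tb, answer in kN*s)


It = 883 * 91 = 80353 kN*s

80353 kN*s


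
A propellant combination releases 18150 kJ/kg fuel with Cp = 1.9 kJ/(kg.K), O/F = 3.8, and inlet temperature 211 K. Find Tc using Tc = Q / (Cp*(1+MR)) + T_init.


Tc = 18150 / (1.9 * (1 + 3.8)) + 211 = 2201 K

2201 K


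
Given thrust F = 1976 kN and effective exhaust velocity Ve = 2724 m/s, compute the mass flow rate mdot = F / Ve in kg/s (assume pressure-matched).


mdot = F / Ve = 1976000 / 2724 = 725.4 kg/s

725.4 kg/s


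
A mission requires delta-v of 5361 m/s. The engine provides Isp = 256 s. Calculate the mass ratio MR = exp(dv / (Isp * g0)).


Ve = 256 * 9.81 = 2511.36 m/s
MR = exp(5361 / 2511.36) = 8.455

8.455


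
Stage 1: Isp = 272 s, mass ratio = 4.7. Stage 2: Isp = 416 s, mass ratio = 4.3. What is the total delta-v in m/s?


dV1 = 272 * 9.81 * ln(4.7) = 4129.4 m/s
dV2 = 416 * 9.81 * ln(4.3) = 5952.5 m/s
Total dV = 4129.4 + 5952.5 = 10081.9 m/s ~ 10082 m/s

10082 m/s


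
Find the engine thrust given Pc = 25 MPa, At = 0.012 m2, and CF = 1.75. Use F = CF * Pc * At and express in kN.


F = 1.75 * 25e6 * 0.012 = 525000.0 N = 525.0 kN

525.0 kN


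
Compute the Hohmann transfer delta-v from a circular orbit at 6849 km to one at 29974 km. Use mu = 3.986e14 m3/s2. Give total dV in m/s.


V1 = sqrt(mu/r1) = 7628.78 m/s
dV1 = V1*(sqrt(2*r2/(r1+r2)) - 1) = 2105.03 m/s
V2 = sqrt(mu/r2) = 3646.67 m/s
dV2 = V2*(1 - sqrt(2*r1/(r1+r2))) = 1422.51 m/s
Total dV = 3528 m/s

3528 m/s


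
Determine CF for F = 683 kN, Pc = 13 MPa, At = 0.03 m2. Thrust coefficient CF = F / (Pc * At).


CF = 683000 / (13e6 * 0.03) = 1.75

1.75


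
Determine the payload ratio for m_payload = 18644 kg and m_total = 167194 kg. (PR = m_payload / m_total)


PR = 18644 / 167194 = 0.1115

0.1115


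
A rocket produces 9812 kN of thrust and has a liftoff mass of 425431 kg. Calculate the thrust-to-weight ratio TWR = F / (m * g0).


TWR = 9812000 / (425431 * 9.81) = 2.35

2.35


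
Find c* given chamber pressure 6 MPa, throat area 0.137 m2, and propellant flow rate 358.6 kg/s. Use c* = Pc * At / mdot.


c* = 6e6 * 0.137 / 358.6 = 2292 m/s

2292 m/s


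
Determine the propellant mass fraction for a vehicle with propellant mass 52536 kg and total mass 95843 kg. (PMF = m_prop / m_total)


PMF = 52536 / 95843 = 0.548

0.548


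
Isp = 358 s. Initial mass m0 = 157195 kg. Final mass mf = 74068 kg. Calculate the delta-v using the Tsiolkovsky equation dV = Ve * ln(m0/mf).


Ve = 358 * 9.81 = 3511.98 m/s
dV = 3511.98 * ln(157195/74068) = 2643 m/s

2643 m/s


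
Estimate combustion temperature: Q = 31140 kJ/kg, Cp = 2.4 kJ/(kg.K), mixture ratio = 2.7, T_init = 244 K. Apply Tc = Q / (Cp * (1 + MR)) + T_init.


Tc = 31140 / (2.4 * (1 + 2.7)) + 244 = 3751 K

3751 K


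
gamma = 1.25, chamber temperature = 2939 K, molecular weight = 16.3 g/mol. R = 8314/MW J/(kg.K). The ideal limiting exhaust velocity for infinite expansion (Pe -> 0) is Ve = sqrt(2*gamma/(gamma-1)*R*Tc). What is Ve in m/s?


R = 8314 / 16.3 = 510.06 J/(kg.K)
Ve = sqrt(2 * 1.25 / (1.25 - 1) * 510.06 * 2939) = 3872 m/s

3872 m/s


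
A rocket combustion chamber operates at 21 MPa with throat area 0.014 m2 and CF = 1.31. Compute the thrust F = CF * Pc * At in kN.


F = 1.31 * 21e6 * 0.014 = 385140.0 N = 385.1 kN

385.1 kN


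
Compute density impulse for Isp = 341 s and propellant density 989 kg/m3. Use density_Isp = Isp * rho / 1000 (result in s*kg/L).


rho*Isp = 341 * 989 / 1000 = 337 s*kg/L

337 s*kg/L


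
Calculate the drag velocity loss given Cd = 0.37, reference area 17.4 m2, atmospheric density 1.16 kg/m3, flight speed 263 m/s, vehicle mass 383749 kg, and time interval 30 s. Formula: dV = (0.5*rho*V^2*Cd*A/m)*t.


D = 0.5 * 1.16 * 263^2 * 0.37 * 17.4 = 258279.81 N
a = 258279.81 / 383749 = 0.673 m/s2
dV = 0.673 * 30 = 20.2 m/s

20.2 m/s


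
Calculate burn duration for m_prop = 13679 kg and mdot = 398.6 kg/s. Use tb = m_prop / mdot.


tb = 13679 / 398.6 = 34.3 s

34.3 s


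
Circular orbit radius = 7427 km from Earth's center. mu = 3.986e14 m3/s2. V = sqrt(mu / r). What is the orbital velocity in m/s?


V = sqrt(3.986e14 / 7427000) = 7326 m/s

7326 m/s


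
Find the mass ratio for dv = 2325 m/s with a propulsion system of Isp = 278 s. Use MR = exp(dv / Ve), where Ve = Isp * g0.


Ve = 278 * 9.81 = 2727.18 m/s
MR = exp(2325 / 2727.18) = 2.346

2.346


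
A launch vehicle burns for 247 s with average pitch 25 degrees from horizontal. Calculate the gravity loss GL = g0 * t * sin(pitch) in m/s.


GL = 9.81 * 247 * sin(25 deg) = 1024 m/s

1024 m/s


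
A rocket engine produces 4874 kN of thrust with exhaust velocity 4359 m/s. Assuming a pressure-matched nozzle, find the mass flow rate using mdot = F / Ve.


mdot = F / Ve = 4874000 / 4359 = 1118.1 kg/s

1118.1 kg/s


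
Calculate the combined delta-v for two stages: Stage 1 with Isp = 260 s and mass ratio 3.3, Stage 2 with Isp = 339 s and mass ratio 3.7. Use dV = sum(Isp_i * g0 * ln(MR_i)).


dV1 = 260 * 9.81 * ln(3.3) = 3045.2 m/s
dV2 = 339 * 9.81 * ln(3.7) = 4351.0 m/s
Total dV = 3045.2 + 4351.0 = 7396.2 m/s ~ 7396 m/s

7396 m/s


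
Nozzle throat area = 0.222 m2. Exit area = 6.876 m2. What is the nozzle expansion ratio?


AR = 6.876 / 0.222 = 31.0

31.0


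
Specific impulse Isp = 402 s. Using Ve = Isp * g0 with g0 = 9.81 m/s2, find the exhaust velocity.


Ve = Isp * g0 = 402 * 9.81 = 3943.6 m/s

3943.6 m/s


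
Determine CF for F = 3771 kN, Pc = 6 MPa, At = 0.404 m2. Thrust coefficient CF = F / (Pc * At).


CF = 3771000 / (6e6 * 0.404) = 1.56

1.56


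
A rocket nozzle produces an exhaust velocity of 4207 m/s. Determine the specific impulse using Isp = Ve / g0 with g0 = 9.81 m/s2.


Isp = Ve / g0 = 4207 / 9.81 = 428.8 s

428.8 s


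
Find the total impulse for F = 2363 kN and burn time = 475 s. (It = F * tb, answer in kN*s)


It = 2363 * 475 = 1122425 kN*s

1122425 kN*s


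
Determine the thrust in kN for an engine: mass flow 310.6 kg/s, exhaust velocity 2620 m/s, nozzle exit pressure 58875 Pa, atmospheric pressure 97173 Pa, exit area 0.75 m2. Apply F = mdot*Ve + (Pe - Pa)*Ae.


F = 310.6 * 2620 + (58875 - 97173) * 0.75 = 785049.0 N = 785.0 kN

785.0 kN


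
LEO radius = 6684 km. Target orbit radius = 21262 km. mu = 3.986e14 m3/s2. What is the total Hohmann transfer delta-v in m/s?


V1 = sqrt(mu/r1) = 7722.37 m/s
dV1 = V1*(sqrt(2*r2/(r1+r2)) - 1) = 1803.57 m/s
V2 = sqrt(mu/r2) = 4329.79 m/s
dV2 = V2*(1 - sqrt(2*r1/(r1+r2))) = 1335.18 m/s
Total dV = 3139 m/s

3139 m/s


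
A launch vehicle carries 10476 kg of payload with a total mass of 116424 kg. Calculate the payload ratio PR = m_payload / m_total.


PR = 10476 / 116424 = 0.09

0.09


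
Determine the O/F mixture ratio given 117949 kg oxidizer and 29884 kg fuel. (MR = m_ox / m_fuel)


MR = 117949 / 29884 = 3.95

3.95


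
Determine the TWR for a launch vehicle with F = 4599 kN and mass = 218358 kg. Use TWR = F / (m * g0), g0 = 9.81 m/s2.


TWR = 4599000 / (218358 * 9.81) = 2.15

2.15


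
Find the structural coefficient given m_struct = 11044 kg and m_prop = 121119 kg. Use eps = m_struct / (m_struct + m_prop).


eps = 11044 / (11044 + 121119) = 0.0836

0.0836


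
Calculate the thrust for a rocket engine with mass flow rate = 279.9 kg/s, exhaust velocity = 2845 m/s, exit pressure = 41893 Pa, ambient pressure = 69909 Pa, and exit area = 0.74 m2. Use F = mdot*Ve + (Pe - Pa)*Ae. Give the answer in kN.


F = 279.9 * 2845 + (41893 - 69909) * 0.74 = 775584.0 N = 775.6 kN

775.6 kN


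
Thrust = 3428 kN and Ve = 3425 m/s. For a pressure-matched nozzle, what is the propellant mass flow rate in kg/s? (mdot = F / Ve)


mdot = F / Ve = 3428000 / 3425 = 1000.9 kg/s

1000.9 kg/s


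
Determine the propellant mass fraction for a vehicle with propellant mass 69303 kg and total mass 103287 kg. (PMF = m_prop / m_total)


PMF = 69303 / 103287 = 0.671

0.671


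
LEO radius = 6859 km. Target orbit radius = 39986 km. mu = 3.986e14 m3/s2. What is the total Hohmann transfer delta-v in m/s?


V1 = sqrt(mu/r1) = 7623.22 m/s
dV1 = V1*(sqrt(2*r2/(r1+r2)) - 1) = 2337.16 m/s
V2 = sqrt(mu/r2) = 3157.29 m/s
dV2 = V2*(1 - sqrt(2*r1/(r1+r2))) = 1448.74 m/s
Total dV = 3786 m/s

3786 m/s


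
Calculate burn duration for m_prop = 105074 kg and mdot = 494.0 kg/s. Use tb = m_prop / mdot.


tb = 105074 / 494.0 = 212.7 s

212.7 s


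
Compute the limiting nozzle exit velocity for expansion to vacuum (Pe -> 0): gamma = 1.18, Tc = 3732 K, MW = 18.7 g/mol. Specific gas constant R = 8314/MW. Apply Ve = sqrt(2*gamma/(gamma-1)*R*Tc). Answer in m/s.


R = 8314 / 18.7 = 444.6 J/(kg.K)
Ve = sqrt(2 * 1.18 / (1.18 - 1) * 444.6 * 3732) = 4664 m/s

4664 m/s


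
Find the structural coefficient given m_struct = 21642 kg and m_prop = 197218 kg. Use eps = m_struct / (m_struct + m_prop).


eps = 21642 / (21642 + 197218) = 0.0989

0.0989


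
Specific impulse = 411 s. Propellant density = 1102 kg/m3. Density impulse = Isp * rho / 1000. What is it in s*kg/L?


rho*Isp = 411 * 1102 / 1000 = 453 s*kg/L

453 s*kg/L


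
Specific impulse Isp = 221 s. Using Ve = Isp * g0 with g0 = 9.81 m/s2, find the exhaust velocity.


Ve = Isp * g0 = 221 * 9.81 = 2168.0 m/s

2168.0 m/s


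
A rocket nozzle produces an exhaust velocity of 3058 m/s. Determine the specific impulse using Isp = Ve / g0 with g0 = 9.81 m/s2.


Isp = Ve / g0 = 3058 / 9.81 = 311.7 s

311.7 s


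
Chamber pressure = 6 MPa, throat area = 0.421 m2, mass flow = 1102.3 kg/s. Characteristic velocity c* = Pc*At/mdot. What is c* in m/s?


c* = 6e6 * 0.421 / 1102.3 = 2292 m/s

2292 m/s


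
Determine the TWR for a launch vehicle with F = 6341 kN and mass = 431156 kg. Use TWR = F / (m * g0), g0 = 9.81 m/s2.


TWR = 6341000 / (431156 * 9.81) = 1.5

1.5


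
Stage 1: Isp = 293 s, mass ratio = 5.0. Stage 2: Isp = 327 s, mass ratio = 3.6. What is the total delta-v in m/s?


dV1 = 293 * 9.81 * ln(5.0) = 4626.1 m/s
dV2 = 327 * 9.81 * ln(3.6) = 4109.1 m/s
Total dV = 4626.1 + 4109.1 = 8735.2 m/s ~ 8735 m/s

8735 m/s


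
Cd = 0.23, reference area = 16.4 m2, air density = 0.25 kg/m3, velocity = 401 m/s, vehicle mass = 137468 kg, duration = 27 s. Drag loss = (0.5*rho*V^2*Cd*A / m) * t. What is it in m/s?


D = 0.5 * 0.25 * 401^2 * 0.23 * 16.4 = 75817.67 N
a = 75817.67 / 137468 = 0.5515 m/s2
dV = 0.5515 * 27 = 14.9 m/s

14.9 m/s


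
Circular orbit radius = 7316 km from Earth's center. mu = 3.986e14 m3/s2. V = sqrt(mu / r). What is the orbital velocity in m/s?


V = sqrt(3.986e14 / 7316000) = 7381 m/s

7381 m/s


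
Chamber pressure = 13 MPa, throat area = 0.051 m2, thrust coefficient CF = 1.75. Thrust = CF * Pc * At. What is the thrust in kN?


F = 1.75 * 13e6 * 0.051 = 1.1602e+06 N = 1160.2 kN

1160.2 kN


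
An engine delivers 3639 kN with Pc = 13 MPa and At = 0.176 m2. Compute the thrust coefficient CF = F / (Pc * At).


CF = 3639000 / (13e6 * 0.176) = 1.59

1.59


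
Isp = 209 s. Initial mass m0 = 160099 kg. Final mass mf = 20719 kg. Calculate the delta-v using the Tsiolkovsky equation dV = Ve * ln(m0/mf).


Ve = 209 * 9.81 = 2050.29 m/s
dV = 2050.29 * ln(160099/20719) = 4192 m/s

4192 m/s


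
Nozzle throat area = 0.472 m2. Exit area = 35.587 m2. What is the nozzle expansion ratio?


AR = 35.587 / 0.472 = 75.4

75.4


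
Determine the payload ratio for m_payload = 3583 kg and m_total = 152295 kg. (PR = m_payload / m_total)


PR = 3583 / 152295 = 0.0235

0.0235


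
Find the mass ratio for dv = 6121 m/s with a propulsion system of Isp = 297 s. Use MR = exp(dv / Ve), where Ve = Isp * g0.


Ve = 297 * 9.81 = 2913.57 m/s
MR = exp(6121 / 2913.57) = 8.173

8.173


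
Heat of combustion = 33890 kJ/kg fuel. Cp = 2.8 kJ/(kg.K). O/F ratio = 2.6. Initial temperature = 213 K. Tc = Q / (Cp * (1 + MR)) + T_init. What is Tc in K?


Tc = 33890 / (2.8 * (1 + 2.6)) + 213 = 3575 K

3575 K


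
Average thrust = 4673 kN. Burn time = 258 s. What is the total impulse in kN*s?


It = 4673 * 258 = 1205634 kN*s

1205634 kN*s


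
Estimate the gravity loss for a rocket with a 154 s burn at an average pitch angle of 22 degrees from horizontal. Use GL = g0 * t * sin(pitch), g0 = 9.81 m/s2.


GL = 9.81 * 154 * sin(22 deg) = 566 m/s

566 m/s


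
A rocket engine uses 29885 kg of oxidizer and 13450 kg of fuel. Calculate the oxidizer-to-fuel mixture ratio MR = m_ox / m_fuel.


MR = 29885 / 13450 = 2.22

2.22


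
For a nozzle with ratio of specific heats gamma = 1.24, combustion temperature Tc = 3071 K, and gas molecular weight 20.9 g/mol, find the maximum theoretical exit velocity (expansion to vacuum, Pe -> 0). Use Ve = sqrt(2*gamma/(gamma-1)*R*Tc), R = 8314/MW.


R = 8314 / 20.9 = 397.8 J/(kg.K)
Ve = sqrt(2 * 1.24 / (1.24 - 1) * 397.8 * 3071) = 3553 m/s

3553 m/s


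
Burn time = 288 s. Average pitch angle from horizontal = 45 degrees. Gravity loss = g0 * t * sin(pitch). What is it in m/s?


GL = 9.81 * 288 * sin(45 deg) = 1998 m/s

1998 m/s


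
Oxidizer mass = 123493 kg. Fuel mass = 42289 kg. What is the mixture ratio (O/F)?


MR = 123493 / 42289 = 2.92

2.92


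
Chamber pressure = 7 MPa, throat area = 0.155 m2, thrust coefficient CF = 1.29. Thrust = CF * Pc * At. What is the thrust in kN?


F = 1.29 * 7e6 * 0.155 = 1.3997e+06 N = 1399.7 kN

1399.7 kN


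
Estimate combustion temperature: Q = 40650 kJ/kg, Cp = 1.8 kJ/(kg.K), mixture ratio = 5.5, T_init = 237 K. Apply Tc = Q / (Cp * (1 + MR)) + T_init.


Tc = 40650 / (1.8 * (1 + 5.5)) + 237 = 3711 K

3711 K


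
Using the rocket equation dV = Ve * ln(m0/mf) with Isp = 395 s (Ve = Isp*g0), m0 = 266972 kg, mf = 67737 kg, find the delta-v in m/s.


Ve = 395 * 9.81 = 3874.95 m/s
dV = 3874.95 * ln(266972/67737) = 5315 m/s

5315 m/s


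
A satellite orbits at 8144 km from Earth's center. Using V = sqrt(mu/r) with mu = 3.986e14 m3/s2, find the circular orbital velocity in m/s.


V = sqrt(3.986e14 / 8144000) = 6996 m/s

6996 m/s


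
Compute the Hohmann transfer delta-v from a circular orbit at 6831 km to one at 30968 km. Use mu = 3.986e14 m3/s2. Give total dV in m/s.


V1 = sqrt(mu/r1) = 7638.82 m/s
dV1 = V1*(sqrt(2*r2/(r1+r2)) - 1) = 2139.35 m/s
V2 = sqrt(mu/r2) = 3587.67 m/s
dV2 = V2*(1 - sqrt(2*r1/(r1+r2))) = 1430.77 m/s
Total dV = 3570 m/s

3570 m/s


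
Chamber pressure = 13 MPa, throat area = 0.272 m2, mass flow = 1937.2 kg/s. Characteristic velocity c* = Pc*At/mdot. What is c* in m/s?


c* = 13e6 * 0.272 / 1937.2 = 1825 m/s

1825 m/s


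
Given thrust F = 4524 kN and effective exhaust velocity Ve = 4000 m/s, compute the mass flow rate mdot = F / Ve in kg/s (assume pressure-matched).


mdot = F / Ve = 4524000 / 4000 = 1131.0 kg/s

1131.0 kg/s


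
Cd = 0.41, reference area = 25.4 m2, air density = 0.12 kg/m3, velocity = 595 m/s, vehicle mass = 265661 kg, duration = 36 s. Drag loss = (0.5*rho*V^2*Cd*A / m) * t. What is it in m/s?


D = 0.5 * 0.12 * 595^2 * 0.41 * 25.4 = 221208.98 N
a = 221208.98 / 265661 = 0.8327 m/s2
dV = 0.8327 * 36 = 30.0 m/s

30.0 m/s


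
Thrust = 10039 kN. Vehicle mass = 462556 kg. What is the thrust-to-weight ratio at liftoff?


TWR = 10039000 / (462556 * 9.81) = 2.21

2.21


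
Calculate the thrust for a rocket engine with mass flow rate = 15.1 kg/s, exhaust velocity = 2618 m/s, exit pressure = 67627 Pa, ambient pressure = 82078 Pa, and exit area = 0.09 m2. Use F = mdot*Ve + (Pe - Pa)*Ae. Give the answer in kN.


F = 15.1 * 2618 + (67627 - 82078) * 0.09 = 38231.0 N = 38.2 kN

38.2 kN


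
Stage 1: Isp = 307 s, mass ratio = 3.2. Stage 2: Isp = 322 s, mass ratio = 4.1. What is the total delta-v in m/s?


dV1 = 307 * 9.81 * ln(3.2) = 3503.0 m/s
dV2 = 322 * 9.81 * ln(4.1) = 4457.1 m/s
Total dV = 3503.0 + 4457.1 = 7960.1 m/s ~ 7960 m/s

7960 m/s


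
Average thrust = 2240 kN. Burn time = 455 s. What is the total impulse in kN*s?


It = 2240 * 455 = 1019200 kN*s

1019200 kN*s


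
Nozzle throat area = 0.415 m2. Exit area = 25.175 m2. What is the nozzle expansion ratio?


AR = 25.175 / 0.415 = 60.7

60.7


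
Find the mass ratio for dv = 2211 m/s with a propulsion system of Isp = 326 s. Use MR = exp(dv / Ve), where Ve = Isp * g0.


Ve = 326 * 9.81 = 3198.06 m/s
MR = exp(2211 / 3198.06) = 1.996

1.996


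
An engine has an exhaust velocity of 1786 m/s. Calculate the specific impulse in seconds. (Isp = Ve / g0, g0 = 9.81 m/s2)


Isp = Ve / g0 = 1786 / 9.81 = 182.1 s

182.1 s


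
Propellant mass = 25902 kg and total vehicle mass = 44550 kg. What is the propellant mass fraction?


PMF = 25902 / 44550 = 0.581

0.581


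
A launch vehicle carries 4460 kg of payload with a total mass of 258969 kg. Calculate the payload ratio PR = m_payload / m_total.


PR = 4460 / 258969 = 0.0172

0.0172


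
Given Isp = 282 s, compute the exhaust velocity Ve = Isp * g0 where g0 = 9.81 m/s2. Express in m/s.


Ve = Isp * g0 = 282 * 9.81 = 2766.4 m/s

2766.4 m/s


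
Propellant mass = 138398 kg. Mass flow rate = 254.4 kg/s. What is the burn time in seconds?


tb = 138398 / 254.4 = 544.0 s

544.0 s


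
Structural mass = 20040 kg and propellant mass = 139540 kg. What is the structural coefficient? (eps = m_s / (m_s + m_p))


eps = 20040 / (20040 + 139540) = 0.1256

0.1256


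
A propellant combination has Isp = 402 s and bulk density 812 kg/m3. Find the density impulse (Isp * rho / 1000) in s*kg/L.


rho*Isp = 402 * 812 / 1000 = 326 s*kg/L

326 s*kg/L


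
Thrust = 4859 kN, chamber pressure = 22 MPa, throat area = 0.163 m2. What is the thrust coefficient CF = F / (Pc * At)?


CF = 4859000 / (22e6 * 0.163) = 1.35

1.35


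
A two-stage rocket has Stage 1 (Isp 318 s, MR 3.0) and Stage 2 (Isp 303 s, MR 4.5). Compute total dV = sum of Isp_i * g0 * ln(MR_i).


dV1 = 318 * 9.81 * ln(3.0) = 3427.2 m/s
dV2 = 303 * 9.81 * ln(4.5) = 4470.8 m/s
Total dV = 3427.2 + 4470.8 = 7898.0 m/s ~ 7898 m/s

7898 m/s


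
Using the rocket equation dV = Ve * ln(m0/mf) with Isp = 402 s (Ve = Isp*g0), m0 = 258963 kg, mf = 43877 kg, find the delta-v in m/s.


Ve = 402 * 9.81 = 3943.62 m/s
dV = 3943.62 * ln(258963/43877) = 7001 m/s

7001 m/s


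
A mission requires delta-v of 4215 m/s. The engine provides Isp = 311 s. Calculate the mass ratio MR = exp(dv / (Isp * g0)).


Ve = 311 * 9.81 = 3050.91 m/s
MR = exp(4215 / 3050.91) = 3.981

3.981


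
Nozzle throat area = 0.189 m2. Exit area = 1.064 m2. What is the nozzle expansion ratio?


AR = 1.064 / 0.189 = 5.6

5.6


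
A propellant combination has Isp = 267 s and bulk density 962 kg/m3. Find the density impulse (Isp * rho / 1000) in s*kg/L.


rho*Isp = 267 * 962 / 1000 = 257 s*kg/L

257 s*kg/L


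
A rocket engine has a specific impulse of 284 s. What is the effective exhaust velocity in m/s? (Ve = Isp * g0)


Ve = Isp * g0 = 284 * 9.81 = 2786.0 m/s

2786.0 m/s


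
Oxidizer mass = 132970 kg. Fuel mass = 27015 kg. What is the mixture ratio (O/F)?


MR = 132970 / 27015 = 4.92

4.92


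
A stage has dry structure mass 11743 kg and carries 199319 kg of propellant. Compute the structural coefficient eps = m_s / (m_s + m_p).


eps = 11743 / (11743 + 199319) = 0.0556

0.0556


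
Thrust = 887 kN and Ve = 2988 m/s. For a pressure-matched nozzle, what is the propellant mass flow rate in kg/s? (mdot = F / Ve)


mdot = F / Ve = 887000 / 2988 = 296.9 kg/s

296.9 kg/s


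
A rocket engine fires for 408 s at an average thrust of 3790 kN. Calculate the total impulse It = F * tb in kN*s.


It = 3790 * 408 = 1546320 kN*s

1546320 kN*s


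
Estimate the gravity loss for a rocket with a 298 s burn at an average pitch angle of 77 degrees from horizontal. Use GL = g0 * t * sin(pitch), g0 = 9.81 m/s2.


GL = 9.81 * 298 * sin(77 deg) = 2848 m/s

2848 m/s


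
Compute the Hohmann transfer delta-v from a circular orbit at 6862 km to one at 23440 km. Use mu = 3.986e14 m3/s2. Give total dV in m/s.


V1 = sqrt(mu/r1) = 7621.55 m/s
dV1 = V1*(sqrt(2*r2/(r1+r2)) - 1) = 1858.3 m/s
V2 = sqrt(mu/r2) = 4123.73 m/s
dV2 = V2*(1 - sqrt(2*r1/(r1+r2))) = 1348.52 m/s
Total dV = 3207 m/s

3207 m/s


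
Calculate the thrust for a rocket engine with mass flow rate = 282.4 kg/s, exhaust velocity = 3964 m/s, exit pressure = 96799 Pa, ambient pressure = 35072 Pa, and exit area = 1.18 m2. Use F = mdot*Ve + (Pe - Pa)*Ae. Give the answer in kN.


F = 282.4 * 3964 + (96799 - 35072) * 1.18 = 1.1923e+06 N = 1192.3 kN

1192.3 kN


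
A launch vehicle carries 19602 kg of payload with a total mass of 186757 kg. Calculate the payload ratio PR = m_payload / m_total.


PR = 19602 / 186757 = 0.105

0.105


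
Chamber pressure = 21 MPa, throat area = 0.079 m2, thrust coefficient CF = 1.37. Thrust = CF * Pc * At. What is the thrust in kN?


F = 1.37 * 21e6 * 0.079 = 2.2728e+06 N = 2272.8 kN

2272.8 kN


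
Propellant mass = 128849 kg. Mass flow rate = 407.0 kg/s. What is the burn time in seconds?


tb = 128849 / 407.0 = 316.6 s

316.6 s


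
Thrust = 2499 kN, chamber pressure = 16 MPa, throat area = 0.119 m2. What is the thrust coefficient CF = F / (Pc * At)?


CF = 2499000 / (16e6 * 0.119) = 1.31

1.31


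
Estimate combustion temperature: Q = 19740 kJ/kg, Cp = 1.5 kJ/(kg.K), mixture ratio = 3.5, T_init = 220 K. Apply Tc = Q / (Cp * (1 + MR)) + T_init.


Tc = 19740 / (1.5 * (1 + 3.5)) + 220 = 3144 K

3144 K


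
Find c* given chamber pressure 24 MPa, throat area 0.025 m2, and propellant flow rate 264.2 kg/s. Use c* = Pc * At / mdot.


c* = 24e6 * 0.025 / 264.2 = 2271 m/s

2271 m/s


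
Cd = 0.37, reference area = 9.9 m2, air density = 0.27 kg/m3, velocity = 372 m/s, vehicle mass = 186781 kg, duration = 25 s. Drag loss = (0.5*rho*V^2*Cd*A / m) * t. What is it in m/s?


D = 0.5 * 0.27 * 372^2 * 0.37 * 9.9 = 68431.58 N
a = 68431.58 / 186781 = 0.3664 m/s2
dV = 0.3664 * 25 = 9.2 m/s

9.2 m/s


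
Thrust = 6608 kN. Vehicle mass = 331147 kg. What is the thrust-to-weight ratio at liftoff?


TWR = 6608000 / (331147 * 9.81) = 2.03

2.03


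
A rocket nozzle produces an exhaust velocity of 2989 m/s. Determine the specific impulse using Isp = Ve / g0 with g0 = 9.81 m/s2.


Isp = Ve / g0 = 2989 / 9.81 = 304.7 s

304.7 s


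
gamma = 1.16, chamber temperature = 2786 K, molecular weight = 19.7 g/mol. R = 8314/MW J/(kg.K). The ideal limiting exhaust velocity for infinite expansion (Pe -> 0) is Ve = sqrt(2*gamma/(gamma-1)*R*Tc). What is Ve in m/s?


R = 8314 / 19.7 = 422.03 J/(kg.K)
Ve = sqrt(2 * 1.16 / (1.16 - 1) * 422.03 * 2786) = 4129 m/s

4129 m/s


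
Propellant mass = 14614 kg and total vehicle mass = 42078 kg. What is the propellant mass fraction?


PMF = 14614 / 42078 = 0.347

0.347


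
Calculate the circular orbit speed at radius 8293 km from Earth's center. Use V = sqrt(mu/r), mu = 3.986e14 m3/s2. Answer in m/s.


V = sqrt(3.986e14 / 8293000) = 6933 m/s

6933 m/s


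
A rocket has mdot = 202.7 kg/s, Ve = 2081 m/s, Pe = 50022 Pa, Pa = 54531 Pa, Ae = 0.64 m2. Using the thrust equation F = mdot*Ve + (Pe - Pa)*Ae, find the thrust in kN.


F = 202.7 * 2081 + (50022 - 54531) * 0.64 = 418933.0 N = 418.9 kN

418.9 kN


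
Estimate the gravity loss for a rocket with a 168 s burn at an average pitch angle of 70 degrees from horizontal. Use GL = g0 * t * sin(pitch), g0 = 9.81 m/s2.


GL = 9.81 * 168 * sin(70 deg) = 1549 m/s

1549 m/s


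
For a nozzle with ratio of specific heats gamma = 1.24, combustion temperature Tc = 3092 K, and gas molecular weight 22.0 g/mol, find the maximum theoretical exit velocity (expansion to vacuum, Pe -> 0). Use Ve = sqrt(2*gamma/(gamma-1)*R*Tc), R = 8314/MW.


R = 8314 / 22.0 = 377.91 J/(kg.K)
Ve = sqrt(2 * 1.24 / (1.24 - 1) * 377.91 * 3092) = 3475 m/s

3475 m/s


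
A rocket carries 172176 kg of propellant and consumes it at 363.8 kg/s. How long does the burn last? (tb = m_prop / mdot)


tb = 172176 / 363.8 = 473.3 s

473.3 s


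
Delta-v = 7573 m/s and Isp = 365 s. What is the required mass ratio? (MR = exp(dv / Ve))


Ve = 365 * 9.81 = 3580.65 m/s
MR = exp(7573 / 3580.65) = 8.289

8.289


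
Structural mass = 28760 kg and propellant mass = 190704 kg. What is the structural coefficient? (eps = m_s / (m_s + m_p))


eps = 28760 / (28760 + 190704) = 0.131

0.131


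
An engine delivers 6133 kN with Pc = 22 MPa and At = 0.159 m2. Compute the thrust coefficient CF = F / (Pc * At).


CF = 6133000 / (22e6 * 0.159) = 1.75

1.75


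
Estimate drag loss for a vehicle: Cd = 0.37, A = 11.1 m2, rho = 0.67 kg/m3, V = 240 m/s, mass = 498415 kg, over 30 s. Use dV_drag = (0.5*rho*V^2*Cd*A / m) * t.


D = 0.5 * 0.67 * 240^2 * 0.37 * 11.1 = 79248.67 N
a = 79248.67 / 498415 = 0.159 m/s2
dV = 0.159 * 30 = 4.8 m/s

4.8 m/s


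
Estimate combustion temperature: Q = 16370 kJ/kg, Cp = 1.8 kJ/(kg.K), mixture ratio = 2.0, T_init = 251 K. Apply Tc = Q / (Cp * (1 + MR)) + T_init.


Tc = 16370 / (1.8 * (1 + 2.0)) + 251 = 3282 K

3282 K


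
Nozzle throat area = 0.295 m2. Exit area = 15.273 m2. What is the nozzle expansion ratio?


AR = 15.273 / 0.295 = 51.8

51.8


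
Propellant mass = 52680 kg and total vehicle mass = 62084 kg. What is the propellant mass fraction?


PMF = 52680 / 62084 = 0.849

0.849


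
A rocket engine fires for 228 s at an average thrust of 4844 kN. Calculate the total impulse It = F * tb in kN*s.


It = 4844 * 228 = 1104432 kN*s

1104432 kN*s


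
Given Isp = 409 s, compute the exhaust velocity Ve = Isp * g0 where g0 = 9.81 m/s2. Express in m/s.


Ve = Isp * g0 = 409 * 9.81 = 4012.3 m/s

4012.3 m/s


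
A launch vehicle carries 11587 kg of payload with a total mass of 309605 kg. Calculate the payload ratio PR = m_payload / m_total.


PR = 11587 / 309605 = 0.0374

0.0374


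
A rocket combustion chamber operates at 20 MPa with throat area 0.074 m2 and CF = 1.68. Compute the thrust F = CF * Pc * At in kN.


F = 1.68 * 20e6 * 0.074 = 2.4864e+06 N = 2486.4 kN

2486.4 kN
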